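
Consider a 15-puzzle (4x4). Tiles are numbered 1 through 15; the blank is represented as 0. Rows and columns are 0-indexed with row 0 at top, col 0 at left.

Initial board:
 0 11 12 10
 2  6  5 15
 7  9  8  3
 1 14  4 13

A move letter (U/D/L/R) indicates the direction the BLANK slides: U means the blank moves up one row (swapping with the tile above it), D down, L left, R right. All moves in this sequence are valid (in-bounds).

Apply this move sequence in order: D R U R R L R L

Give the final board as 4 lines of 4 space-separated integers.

After move 1 (D):
 2 11 12 10
 0  6  5 15
 7  9  8  3
 1 14  4 13

After move 2 (R):
 2 11 12 10
 6  0  5 15
 7  9  8  3
 1 14  4 13

After move 3 (U):
 2  0 12 10
 6 11  5 15
 7  9  8  3
 1 14  4 13

After move 4 (R):
 2 12  0 10
 6 11  5 15
 7  9  8  3
 1 14  4 13

After move 5 (R):
 2 12 10  0
 6 11  5 15
 7  9  8  3
 1 14  4 13

After move 6 (L):
 2 12  0 10
 6 11  5 15
 7  9  8  3
 1 14  4 13

After move 7 (R):
 2 12 10  0
 6 11  5 15
 7  9  8  3
 1 14  4 13

After move 8 (L):
 2 12  0 10
 6 11  5 15
 7  9  8  3
 1 14  4 13

Answer:  2 12  0 10
 6 11  5 15
 7  9  8  3
 1 14  4 13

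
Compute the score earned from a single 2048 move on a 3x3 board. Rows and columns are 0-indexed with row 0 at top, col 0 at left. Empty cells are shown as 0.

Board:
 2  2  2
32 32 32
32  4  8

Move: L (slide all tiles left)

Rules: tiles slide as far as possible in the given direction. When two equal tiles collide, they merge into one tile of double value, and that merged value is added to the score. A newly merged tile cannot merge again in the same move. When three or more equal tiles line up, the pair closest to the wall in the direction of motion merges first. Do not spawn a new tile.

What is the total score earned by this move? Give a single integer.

Answer: 68

Derivation:
Slide left:
row 0: [2, 2, 2] -> [4, 2, 0]  score +4 (running 4)
row 1: [32, 32, 32] -> [64, 32, 0]  score +64 (running 68)
row 2: [32, 4, 8] -> [32, 4, 8]  score +0 (running 68)
Board after move:
 4  2  0
64 32  0
32  4  8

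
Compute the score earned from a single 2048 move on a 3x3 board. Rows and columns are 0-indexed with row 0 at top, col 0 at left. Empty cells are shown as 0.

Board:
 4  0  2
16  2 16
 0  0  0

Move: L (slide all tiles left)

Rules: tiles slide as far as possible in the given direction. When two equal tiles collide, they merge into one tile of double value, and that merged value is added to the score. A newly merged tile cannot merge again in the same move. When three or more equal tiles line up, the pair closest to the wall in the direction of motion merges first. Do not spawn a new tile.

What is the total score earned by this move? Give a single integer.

Answer: 0

Derivation:
Slide left:
row 0: [4, 0, 2] -> [4, 2, 0]  score +0 (running 0)
row 1: [16, 2, 16] -> [16, 2, 16]  score +0 (running 0)
row 2: [0, 0, 0] -> [0, 0, 0]  score +0 (running 0)
Board after move:
 4  2  0
16  2 16
 0  0  0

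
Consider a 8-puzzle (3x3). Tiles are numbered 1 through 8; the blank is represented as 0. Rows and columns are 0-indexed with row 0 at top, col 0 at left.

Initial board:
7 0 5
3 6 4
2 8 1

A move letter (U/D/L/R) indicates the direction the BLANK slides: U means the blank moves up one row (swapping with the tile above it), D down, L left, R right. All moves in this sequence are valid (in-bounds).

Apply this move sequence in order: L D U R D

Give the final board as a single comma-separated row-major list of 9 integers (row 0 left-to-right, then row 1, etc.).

After move 1 (L):
0 7 5
3 6 4
2 8 1

After move 2 (D):
3 7 5
0 6 4
2 8 1

After move 3 (U):
0 7 5
3 6 4
2 8 1

After move 4 (R):
7 0 5
3 6 4
2 8 1

After move 5 (D):
7 6 5
3 0 4
2 8 1

Answer: 7, 6, 5, 3, 0, 4, 2, 8, 1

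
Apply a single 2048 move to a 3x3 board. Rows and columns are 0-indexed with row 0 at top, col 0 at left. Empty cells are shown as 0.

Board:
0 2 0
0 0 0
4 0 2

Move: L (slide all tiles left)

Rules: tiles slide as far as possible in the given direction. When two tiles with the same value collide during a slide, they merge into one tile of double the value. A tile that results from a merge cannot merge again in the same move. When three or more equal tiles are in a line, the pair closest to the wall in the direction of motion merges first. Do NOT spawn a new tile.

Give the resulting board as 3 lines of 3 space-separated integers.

Slide left:
row 0: [0, 2, 0] -> [2, 0, 0]
row 1: [0, 0, 0] -> [0, 0, 0]
row 2: [4, 0, 2] -> [4, 2, 0]

Answer: 2 0 0
0 0 0
4 2 0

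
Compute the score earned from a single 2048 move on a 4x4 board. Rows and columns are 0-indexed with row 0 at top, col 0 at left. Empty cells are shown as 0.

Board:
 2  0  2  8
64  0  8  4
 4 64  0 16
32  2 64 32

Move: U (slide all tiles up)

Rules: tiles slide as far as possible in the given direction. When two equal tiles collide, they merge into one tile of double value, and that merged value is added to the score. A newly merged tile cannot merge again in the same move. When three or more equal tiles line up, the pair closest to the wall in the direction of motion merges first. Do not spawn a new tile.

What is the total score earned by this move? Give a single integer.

Answer: 0

Derivation:
Slide up:
col 0: [2, 64, 4, 32] -> [2, 64, 4, 32]  score +0 (running 0)
col 1: [0, 0, 64, 2] -> [64, 2, 0, 0]  score +0 (running 0)
col 2: [2, 8, 0, 64] -> [2, 8, 64, 0]  score +0 (running 0)
col 3: [8, 4, 16, 32] -> [8, 4, 16, 32]  score +0 (running 0)
Board after move:
 2 64  2  8
64  2  8  4
 4  0 64 16
32  0  0 32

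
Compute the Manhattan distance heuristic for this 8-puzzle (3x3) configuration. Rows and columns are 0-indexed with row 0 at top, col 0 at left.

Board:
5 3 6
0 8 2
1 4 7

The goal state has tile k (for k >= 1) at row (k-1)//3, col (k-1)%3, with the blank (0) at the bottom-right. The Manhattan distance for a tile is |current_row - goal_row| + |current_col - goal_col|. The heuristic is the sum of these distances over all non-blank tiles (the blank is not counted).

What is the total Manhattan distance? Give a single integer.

Tile 5: at (0,0), goal (1,1), distance |0-1|+|0-1| = 2
Tile 3: at (0,1), goal (0,2), distance |0-0|+|1-2| = 1
Tile 6: at (0,2), goal (1,2), distance |0-1|+|2-2| = 1
Tile 8: at (1,1), goal (2,1), distance |1-2|+|1-1| = 1
Tile 2: at (1,2), goal (0,1), distance |1-0|+|2-1| = 2
Tile 1: at (2,0), goal (0,0), distance |2-0|+|0-0| = 2
Tile 4: at (2,1), goal (1,0), distance |2-1|+|1-0| = 2
Tile 7: at (2,2), goal (2,0), distance |2-2|+|2-0| = 2
Sum: 2 + 1 + 1 + 1 + 2 + 2 + 2 + 2 = 13

Answer: 13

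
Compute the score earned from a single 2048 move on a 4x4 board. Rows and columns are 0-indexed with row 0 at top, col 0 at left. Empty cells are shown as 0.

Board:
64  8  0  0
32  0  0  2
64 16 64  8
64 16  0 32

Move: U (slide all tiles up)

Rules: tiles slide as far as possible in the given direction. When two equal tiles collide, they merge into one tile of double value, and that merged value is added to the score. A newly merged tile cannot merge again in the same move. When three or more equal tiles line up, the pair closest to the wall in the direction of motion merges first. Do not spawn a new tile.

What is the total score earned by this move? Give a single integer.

Slide up:
col 0: [64, 32, 64, 64] -> [64, 32, 128, 0]  score +128 (running 128)
col 1: [8, 0, 16, 16] -> [8, 32, 0, 0]  score +32 (running 160)
col 2: [0, 0, 64, 0] -> [64, 0, 0, 0]  score +0 (running 160)
col 3: [0, 2, 8, 32] -> [2, 8, 32, 0]  score +0 (running 160)
Board after move:
 64   8  64   2
 32  32   0   8
128   0   0  32
  0   0   0   0

Answer: 160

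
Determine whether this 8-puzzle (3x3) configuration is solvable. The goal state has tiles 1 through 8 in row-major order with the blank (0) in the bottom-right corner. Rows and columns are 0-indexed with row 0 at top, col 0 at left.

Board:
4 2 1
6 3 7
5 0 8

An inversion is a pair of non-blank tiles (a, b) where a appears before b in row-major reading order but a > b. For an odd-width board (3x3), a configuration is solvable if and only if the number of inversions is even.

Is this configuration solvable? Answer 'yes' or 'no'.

Inversions (pairs i<j in row-major order where tile[i] > tile[j] > 0): 7
7 is odd, so the puzzle is not solvable.

Answer: no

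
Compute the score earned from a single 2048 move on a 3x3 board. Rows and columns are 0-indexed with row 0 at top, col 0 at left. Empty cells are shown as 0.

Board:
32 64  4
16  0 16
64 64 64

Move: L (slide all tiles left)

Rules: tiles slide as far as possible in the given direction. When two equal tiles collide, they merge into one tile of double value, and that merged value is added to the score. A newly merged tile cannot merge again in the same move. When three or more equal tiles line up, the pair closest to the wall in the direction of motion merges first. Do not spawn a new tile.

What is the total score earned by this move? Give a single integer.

Answer: 160

Derivation:
Slide left:
row 0: [32, 64, 4] -> [32, 64, 4]  score +0 (running 0)
row 1: [16, 0, 16] -> [32, 0, 0]  score +32 (running 32)
row 2: [64, 64, 64] -> [128, 64, 0]  score +128 (running 160)
Board after move:
 32  64   4
 32   0   0
128  64   0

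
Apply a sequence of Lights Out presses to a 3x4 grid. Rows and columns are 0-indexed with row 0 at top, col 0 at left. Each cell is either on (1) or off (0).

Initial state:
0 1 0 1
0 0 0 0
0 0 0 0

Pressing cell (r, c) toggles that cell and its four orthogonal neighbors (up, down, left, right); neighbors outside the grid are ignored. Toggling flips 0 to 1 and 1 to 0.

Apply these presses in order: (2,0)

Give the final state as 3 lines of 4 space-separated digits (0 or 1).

After press 1 at (2,0):
0 1 0 1
1 0 0 0
1 1 0 0

Answer: 0 1 0 1
1 0 0 0
1 1 0 0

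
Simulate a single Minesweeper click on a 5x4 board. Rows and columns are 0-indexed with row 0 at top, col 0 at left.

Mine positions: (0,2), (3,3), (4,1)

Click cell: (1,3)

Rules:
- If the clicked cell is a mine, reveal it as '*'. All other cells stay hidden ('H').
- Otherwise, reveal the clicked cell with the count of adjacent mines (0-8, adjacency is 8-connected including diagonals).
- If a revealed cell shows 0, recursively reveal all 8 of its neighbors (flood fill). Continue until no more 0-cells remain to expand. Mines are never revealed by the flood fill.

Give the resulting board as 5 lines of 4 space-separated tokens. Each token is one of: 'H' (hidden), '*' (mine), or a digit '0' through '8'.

H H H H
H H H 1
H H H H
H H H H
H H H H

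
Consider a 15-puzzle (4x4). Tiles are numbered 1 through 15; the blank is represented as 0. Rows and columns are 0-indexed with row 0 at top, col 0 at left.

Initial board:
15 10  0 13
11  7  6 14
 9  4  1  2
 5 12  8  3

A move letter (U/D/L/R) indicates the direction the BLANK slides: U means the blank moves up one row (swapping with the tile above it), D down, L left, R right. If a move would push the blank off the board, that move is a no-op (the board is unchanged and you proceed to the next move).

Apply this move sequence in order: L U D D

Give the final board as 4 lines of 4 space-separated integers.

Answer: 15  7 10 13
11  4  6 14
 9  0  1  2
 5 12  8  3

Derivation:
After move 1 (L):
15  0 10 13
11  7  6 14
 9  4  1  2
 5 12  8  3

After move 2 (U):
15  0 10 13
11  7  6 14
 9  4  1  2
 5 12  8  3

After move 3 (D):
15  7 10 13
11  0  6 14
 9  4  1  2
 5 12  8  3

After move 4 (D):
15  7 10 13
11  4  6 14
 9  0  1  2
 5 12  8  3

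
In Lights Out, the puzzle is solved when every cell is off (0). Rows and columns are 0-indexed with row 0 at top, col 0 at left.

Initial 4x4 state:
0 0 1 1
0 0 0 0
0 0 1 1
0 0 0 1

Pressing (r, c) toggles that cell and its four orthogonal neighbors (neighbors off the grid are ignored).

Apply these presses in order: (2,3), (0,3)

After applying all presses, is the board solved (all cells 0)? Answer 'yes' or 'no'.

After press 1 at (2,3):
0 0 1 1
0 0 0 1
0 0 0 0
0 0 0 0

After press 2 at (0,3):
0 0 0 0
0 0 0 0
0 0 0 0
0 0 0 0

Lights still on: 0

Answer: yes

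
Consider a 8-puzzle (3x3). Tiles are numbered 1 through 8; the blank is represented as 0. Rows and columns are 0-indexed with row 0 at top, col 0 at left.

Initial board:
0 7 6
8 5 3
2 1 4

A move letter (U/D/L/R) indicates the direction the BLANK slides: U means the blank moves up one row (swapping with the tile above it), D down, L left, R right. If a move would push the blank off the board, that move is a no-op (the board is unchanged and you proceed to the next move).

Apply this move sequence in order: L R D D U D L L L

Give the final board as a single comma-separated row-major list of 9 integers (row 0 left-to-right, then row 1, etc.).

After move 1 (L):
0 7 6
8 5 3
2 1 4

After move 2 (R):
7 0 6
8 5 3
2 1 4

After move 3 (D):
7 5 6
8 0 3
2 1 4

After move 4 (D):
7 5 6
8 1 3
2 0 4

After move 5 (U):
7 5 6
8 0 3
2 1 4

After move 6 (D):
7 5 6
8 1 3
2 0 4

After move 7 (L):
7 5 6
8 1 3
0 2 4

After move 8 (L):
7 5 6
8 1 3
0 2 4

After move 9 (L):
7 5 6
8 1 3
0 2 4

Answer: 7, 5, 6, 8, 1, 3, 0, 2, 4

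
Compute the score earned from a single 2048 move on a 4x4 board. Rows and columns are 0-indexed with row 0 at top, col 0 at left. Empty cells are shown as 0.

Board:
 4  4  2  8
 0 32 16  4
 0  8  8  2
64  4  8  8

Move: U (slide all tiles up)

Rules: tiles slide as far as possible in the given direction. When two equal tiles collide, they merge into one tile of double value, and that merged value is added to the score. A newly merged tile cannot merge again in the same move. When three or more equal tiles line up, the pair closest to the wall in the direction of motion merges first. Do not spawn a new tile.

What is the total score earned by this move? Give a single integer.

Slide up:
col 0: [4, 0, 0, 64] -> [4, 64, 0, 0]  score +0 (running 0)
col 1: [4, 32, 8, 4] -> [4, 32, 8, 4]  score +0 (running 0)
col 2: [2, 16, 8, 8] -> [2, 16, 16, 0]  score +16 (running 16)
col 3: [8, 4, 2, 8] -> [8, 4, 2, 8]  score +0 (running 16)
Board after move:
 4  4  2  8
64 32 16  4
 0  8 16  2
 0  4  0  8

Answer: 16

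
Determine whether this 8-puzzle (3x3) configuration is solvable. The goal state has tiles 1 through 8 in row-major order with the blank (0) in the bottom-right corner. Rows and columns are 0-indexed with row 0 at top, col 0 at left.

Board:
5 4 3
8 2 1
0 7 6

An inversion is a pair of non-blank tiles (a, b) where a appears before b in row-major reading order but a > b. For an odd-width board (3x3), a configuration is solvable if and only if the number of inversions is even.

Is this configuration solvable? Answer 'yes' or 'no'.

Inversions (pairs i<j in row-major order where tile[i] > tile[j] > 0): 15
15 is odd, so the puzzle is not solvable.

Answer: no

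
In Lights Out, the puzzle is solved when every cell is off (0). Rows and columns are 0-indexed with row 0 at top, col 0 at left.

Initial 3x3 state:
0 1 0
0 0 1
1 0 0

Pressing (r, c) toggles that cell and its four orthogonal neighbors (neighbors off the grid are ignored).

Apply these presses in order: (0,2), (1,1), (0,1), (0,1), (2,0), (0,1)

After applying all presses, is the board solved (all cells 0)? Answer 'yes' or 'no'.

After press 1 at (0,2):
0 0 1
0 0 0
1 0 0

After press 2 at (1,1):
0 1 1
1 1 1
1 1 0

After press 3 at (0,1):
1 0 0
1 0 1
1 1 0

After press 4 at (0,1):
0 1 1
1 1 1
1 1 0

After press 5 at (2,0):
0 1 1
0 1 1
0 0 0

After press 6 at (0,1):
1 0 0
0 0 1
0 0 0

Lights still on: 2

Answer: no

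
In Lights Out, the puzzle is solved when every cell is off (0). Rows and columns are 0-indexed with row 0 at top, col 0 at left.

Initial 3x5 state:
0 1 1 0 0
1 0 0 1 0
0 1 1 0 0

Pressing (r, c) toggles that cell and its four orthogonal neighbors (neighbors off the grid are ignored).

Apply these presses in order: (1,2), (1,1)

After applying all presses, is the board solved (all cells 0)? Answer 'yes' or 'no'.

After press 1 at (1,2):
0 1 0 0 0
1 1 1 0 0
0 1 0 0 0

After press 2 at (1,1):
0 0 0 0 0
0 0 0 0 0
0 0 0 0 0

Lights still on: 0

Answer: yes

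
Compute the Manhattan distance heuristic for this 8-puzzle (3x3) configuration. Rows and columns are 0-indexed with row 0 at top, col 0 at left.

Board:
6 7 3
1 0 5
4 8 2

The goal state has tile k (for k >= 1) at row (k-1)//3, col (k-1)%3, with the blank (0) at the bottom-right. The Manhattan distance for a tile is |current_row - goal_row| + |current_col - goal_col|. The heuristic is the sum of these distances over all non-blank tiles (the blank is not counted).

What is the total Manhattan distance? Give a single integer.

Tile 6: (0,0)->(1,2) = 3
Tile 7: (0,1)->(2,0) = 3
Tile 3: (0,2)->(0,2) = 0
Tile 1: (1,0)->(0,0) = 1
Tile 5: (1,2)->(1,1) = 1
Tile 4: (2,0)->(1,0) = 1
Tile 8: (2,1)->(2,1) = 0
Tile 2: (2,2)->(0,1) = 3
Sum: 3 + 3 + 0 + 1 + 1 + 1 + 0 + 3 = 12

Answer: 12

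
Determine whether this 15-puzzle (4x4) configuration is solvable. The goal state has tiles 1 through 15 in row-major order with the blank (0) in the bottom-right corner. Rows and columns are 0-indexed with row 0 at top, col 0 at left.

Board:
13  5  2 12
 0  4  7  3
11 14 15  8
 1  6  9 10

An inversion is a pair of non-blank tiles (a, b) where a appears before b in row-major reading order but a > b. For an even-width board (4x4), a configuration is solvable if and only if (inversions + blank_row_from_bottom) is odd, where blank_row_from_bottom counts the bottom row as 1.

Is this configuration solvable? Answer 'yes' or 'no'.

Inversions: 49
Blank is in row 1 (0-indexed from top), which is row 3 counting from the bottom (bottom = 1).
49 + 3 = 52, which is even, so the puzzle is not solvable.

Answer: no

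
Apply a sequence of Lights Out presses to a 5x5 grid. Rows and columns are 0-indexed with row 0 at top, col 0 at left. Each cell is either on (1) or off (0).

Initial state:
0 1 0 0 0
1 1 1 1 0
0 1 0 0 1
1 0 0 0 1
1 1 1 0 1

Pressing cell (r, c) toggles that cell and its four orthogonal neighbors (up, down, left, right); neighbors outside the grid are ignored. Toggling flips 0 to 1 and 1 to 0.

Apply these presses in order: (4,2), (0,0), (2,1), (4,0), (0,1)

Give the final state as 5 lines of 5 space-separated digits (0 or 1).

After press 1 at (4,2):
0 1 0 0 0
1 1 1 1 0
0 1 0 0 1
1 0 1 0 1
1 0 0 1 1

After press 2 at (0,0):
1 0 0 0 0
0 1 1 1 0
0 1 0 0 1
1 0 1 0 1
1 0 0 1 1

After press 3 at (2,1):
1 0 0 0 0
0 0 1 1 0
1 0 1 0 1
1 1 1 0 1
1 0 0 1 1

After press 4 at (4,0):
1 0 0 0 0
0 0 1 1 0
1 0 1 0 1
0 1 1 0 1
0 1 0 1 1

After press 5 at (0,1):
0 1 1 0 0
0 1 1 1 0
1 0 1 0 1
0 1 1 0 1
0 1 0 1 1

Answer: 0 1 1 0 0
0 1 1 1 0
1 0 1 0 1
0 1 1 0 1
0 1 0 1 1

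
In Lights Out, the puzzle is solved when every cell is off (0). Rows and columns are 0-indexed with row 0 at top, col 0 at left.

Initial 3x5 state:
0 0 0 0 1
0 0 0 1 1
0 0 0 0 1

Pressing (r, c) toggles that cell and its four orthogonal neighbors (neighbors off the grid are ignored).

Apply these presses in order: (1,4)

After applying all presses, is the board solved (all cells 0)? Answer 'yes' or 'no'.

Answer: yes

Derivation:
After press 1 at (1,4):
0 0 0 0 0
0 0 0 0 0
0 0 0 0 0

Lights still on: 0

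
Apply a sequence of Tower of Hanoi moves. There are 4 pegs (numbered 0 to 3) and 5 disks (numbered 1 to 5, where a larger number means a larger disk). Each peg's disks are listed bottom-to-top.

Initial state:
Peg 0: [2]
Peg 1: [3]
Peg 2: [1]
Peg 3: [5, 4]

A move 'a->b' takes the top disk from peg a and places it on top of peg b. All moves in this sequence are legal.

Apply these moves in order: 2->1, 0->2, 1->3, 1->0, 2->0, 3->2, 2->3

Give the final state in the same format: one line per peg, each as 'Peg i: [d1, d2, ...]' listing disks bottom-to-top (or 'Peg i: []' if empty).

Answer: Peg 0: [3, 2]
Peg 1: []
Peg 2: []
Peg 3: [5, 4, 1]

Derivation:
After move 1 (2->1):
Peg 0: [2]
Peg 1: [3, 1]
Peg 2: []
Peg 3: [5, 4]

After move 2 (0->2):
Peg 0: []
Peg 1: [3, 1]
Peg 2: [2]
Peg 3: [5, 4]

After move 3 (1->3):
Peg 0: []
Peg 1: [3]
Peg 2: [2]
Peg 3: [5, 4, 1]

After move 4 (1->0):
Peg 0: [3]
Peg 1: []
Peg 2: [2]
Peg 3: [5, 4, 1]

After move 5 (2->0):
Peg 0: [3, 2]
Peg 1: []
Peg 2: []
Peg 3: [5, 4, 1]

After move 6 (3->2):
Peg 0: [3, 2]
Peg 1: []
Peg 2: [1]
Peg 3: [5, 4]

After move 7 (2->3):
Peg 0: [3, 2]
Peg 1: []
Peg 2: []
Peg 3: [5, 4, 1]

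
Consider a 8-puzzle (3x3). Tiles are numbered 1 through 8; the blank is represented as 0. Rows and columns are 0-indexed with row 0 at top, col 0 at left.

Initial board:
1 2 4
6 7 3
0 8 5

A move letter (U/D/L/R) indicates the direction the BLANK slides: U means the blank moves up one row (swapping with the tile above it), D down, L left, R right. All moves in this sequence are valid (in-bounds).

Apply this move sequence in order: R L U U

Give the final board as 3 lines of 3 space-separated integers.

Answer: 0 2 4
1 7 3
6 8 5

Derivation:
After move 1 (R):
1 2 4
6 7 3
8 0 5

After move 2 (L):
1 2 4
6 7 3
0 8 5

After move 3 (U):
1 2 4
0 7 3
6 8 5

After move 4 (U):
0 2 4
1 7 3
6 8 5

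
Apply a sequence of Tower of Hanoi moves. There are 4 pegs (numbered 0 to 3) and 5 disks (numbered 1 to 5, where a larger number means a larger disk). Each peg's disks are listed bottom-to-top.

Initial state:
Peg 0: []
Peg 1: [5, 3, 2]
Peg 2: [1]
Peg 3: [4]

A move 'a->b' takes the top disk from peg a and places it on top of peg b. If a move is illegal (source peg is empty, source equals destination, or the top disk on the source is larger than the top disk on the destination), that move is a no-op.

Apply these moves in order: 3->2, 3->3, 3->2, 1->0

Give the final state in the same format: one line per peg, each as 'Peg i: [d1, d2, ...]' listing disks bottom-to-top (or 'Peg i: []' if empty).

After move 1 (3->2):
Peg 0: []
Peg 1: [5, 3, 2]
Peg 2: [1]
Peg 3: [4]

After move 2 (3->3):
Peg 0: []
Peg 1: [5, 3, 2]
Peg 2: [1]
Peg 3: [4]

After move 3 (3->2):
Peg 0: []
Peg 1: [5, 3, 2]
Peg 2: [1]
Peg 3: [4]

After move 4 (1->0):
Peg 0: [2]
Peg 1: [5, 3]
Peg 2: [1]
Peg 3: [4]

Answer: Peg 0: [2]
Peg 1: [5, 3]
Peg 2: [1]
Peg 3: [4]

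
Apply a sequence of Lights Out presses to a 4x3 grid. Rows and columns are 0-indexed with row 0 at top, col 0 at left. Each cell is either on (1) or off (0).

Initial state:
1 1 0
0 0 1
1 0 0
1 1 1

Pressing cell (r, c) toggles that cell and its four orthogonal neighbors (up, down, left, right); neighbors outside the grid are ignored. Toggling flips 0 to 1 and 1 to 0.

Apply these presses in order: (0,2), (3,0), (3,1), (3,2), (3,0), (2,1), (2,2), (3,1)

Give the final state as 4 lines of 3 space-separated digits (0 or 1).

After press 1 at (0,2):
1 0 1
0 0 0
1 0 0
1 1 1

After press 2 at (3,0):
1 0 1
0 0 0
0 0 0
0 0 1

After press 3 at (3,1):
1 0 1
0 0 0
0 1 0
1 1 0

After press 4 at (3,2):
1 0 1
0 0 0
0 1 1
1 0 1

After press 5 at (3,0):
1 0 1
0 0 0
1 1 1
0 1 1

After press 6 at (2,1):
1 0 1
0 1 0
0 0 0
0 0 1

After press 7 at (2,2):
1 0 1
0 1 1
0 1 1
0 0 0

After press 8 at (3,1):
1 0 1
0 1 1
0 0 1
1 1 1

Answer: 1 0 1
0 1 1
0 0 1
1 1 1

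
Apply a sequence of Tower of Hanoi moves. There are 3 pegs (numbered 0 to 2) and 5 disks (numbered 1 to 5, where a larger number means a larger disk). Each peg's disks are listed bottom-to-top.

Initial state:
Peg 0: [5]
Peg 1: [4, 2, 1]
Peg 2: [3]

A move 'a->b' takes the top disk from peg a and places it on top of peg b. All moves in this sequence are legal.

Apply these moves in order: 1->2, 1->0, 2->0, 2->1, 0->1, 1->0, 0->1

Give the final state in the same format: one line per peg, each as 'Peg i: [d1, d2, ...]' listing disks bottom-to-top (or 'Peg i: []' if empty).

After move 1 (1->2):
Peg 0: [5]
Peg 1: [4, 2]
Peg 2: [3, 1]

After move 2 (1->0):
Peg 0: [5, 2]
Peg 1: [4]
Peg 2: [3, 1]

After move 3 (2->0):
Peg 0: [5, 2, 1]
Peg 1: [4]
Peg 2: [3]

After move 4 (2->1):
Peg 0: [5, 2, 1]
Peg 1: [4, 3]
Peg 2: []

After move 5 (0->1):
Peg 0: [5, 2]
Peg 1: [4, 3, 1]
Peg 2: []

After move 6 (1->0):
Peg 0: [5, 2, 1]
Peg 1: [4, 3]
Peg 2: []

After move 7 (0->1):
Peg 0: [5, 2]
Peg 1: [4, 3, 1]
Peg 2: []

Answer: Peg 0: [5, 2]
Peg 1: [4, 3, 1]
Peg 2: []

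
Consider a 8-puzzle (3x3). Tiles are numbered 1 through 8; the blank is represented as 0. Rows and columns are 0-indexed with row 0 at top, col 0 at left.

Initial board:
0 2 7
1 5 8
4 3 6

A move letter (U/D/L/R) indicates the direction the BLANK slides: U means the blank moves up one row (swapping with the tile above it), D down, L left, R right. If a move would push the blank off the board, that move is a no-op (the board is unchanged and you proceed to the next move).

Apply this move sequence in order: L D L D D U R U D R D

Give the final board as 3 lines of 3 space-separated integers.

Answer: 1 2 7
5 8 6
4 3 0

Derivation:
After move 1 (L):
0 2 7
1 5 8
4 3 6

After move 2 (D):
1 2 7
0 5 8
4 3 6

After move 3 (L):
1 2 7
0 5 8
4 3 6

After move 4 (D):
1 2 7
4 5 8
0 3 6

After move 5 (D):
1 2 7
4 5 8
0 3 6

After move 6 (U):
1 2 7
0 5 8
4 3 6

After move 7 (R):
1 2 7
5 0 8
4 3 6

After move 8 (U):
1 0 7
5 2 8
4 3 6

After move 9 (D):
1 2 7
5 0 8
4 3 6

After move 10 (R):
1 2 7
5 8 0
4 3 6

After move 11 (D):
1 2 7
5 8 6
4 3 0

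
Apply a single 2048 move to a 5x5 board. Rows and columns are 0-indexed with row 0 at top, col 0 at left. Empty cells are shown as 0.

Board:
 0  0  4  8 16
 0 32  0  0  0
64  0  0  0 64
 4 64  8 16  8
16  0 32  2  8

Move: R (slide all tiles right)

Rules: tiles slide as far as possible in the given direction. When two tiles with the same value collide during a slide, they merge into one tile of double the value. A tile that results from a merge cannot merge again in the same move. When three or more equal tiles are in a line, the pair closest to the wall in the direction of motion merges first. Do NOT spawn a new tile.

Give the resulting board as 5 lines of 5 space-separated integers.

Slide right:
row 0: [0, 0, 4, 8, 16] -> [0, 0, 4, 8, 16]
row 1: [0, 32, 0, 0, 0] -> [0, 0, 0, 0, 32]
row 2: [64, 0, 0, 0, 64] -> [0, 0, 0, 0, 128]
row 3: [4, 64, 8, 16, 8] -> [4, 64, 8, 16, 8]
row 4: [16, 0, 32, 2, 8] -> [0, 16, 32, 2, 8]

Answer:   0   0   4   8  16
  0   0   0   0  32
  0   0   0   0 128
  4  64   8  16   8
  0  16  32   2   8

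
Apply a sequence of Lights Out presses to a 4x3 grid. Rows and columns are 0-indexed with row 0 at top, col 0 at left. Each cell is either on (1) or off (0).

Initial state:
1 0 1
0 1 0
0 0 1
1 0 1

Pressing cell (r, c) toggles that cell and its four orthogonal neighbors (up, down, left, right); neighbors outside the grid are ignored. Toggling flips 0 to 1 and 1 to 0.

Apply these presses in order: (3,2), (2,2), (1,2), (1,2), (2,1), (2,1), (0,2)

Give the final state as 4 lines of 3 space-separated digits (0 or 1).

After press 1 at (3,2):
1 0 1
0 1 0
0 0 0
1 1 0

After press 2 at (2,2):
1 0 1
0 1 1
0 1 1
1 1 1

After press 3 at (1,2):
1 0 0
0 0 0
0 1 0
1 1 1

After press 4 at (1,2):
1 0 1
0 1 1
0 1 1
1 1 1

After press 5 at (2,1):
1 0 1
0 0 1
1 0 0
1 0 1

After press 6 at (2,1):
1 0 1
0 1 1
0 1 1
1 1 1

After press 7 at (0,2):
1 1 0
0 1 0
0 1 1
1 1 1

Answer: 1 1 0
0 1 0
0 1 1
1 1 1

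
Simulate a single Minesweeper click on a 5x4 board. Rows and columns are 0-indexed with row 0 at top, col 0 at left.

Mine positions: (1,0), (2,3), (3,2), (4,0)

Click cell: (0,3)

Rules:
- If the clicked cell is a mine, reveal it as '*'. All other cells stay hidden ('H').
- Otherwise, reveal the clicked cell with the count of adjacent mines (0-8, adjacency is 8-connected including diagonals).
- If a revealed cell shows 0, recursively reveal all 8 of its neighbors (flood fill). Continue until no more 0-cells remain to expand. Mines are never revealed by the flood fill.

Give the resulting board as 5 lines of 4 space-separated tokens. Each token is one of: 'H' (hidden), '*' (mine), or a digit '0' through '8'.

H 1 0 0
H 1 1 1
H H H H
H H H H
H H H H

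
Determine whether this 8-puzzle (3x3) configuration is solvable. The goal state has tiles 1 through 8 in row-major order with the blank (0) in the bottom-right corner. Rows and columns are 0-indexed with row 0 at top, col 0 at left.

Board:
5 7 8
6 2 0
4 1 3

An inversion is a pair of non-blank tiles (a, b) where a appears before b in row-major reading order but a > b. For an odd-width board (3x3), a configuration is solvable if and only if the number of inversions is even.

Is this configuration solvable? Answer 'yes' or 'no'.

Inversions (pairs i<j in row-major order where tile[i] > tile[j] > 0): 21
21 is odd, so the puzzle is not solvable.

Answer: no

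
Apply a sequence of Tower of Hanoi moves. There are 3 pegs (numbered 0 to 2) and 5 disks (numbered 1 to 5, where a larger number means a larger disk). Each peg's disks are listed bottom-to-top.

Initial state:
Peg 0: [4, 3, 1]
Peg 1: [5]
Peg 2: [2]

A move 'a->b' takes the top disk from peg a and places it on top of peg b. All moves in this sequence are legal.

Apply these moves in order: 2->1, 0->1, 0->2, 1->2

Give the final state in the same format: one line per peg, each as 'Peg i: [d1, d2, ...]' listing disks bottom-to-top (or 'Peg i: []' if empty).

After move 1 (2->1):
Peg 0: [4, 3, 1]
Peg 1: [5, 2]
Peg 2: []

After move 2 (0->1):
Peg 0: [4, 3]
Peg 1: [5, 2, 1]
Peg 2: []

After move 3 (0->2):
Peg 0: [4]
Peg 1: [5, 2, 1]
Peg 2: [3]

After move 4 (1->2):
Peg 0: [4]
Peg 1: [5, 2]
Peg 2: [3, 1]

Answer: Peg 0: [4]
Peg 1: [5, 2]
Peg 2: [3, 1]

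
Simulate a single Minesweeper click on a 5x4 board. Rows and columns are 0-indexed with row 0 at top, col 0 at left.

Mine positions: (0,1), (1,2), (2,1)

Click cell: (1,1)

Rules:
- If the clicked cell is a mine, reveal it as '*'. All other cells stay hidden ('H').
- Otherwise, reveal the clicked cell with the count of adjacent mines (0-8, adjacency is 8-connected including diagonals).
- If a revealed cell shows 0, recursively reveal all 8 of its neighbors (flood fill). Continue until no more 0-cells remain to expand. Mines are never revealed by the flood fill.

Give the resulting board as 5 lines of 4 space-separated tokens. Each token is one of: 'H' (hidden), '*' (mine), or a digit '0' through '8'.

H H H H
H 3 H H
H H H H
H H H H
H H H H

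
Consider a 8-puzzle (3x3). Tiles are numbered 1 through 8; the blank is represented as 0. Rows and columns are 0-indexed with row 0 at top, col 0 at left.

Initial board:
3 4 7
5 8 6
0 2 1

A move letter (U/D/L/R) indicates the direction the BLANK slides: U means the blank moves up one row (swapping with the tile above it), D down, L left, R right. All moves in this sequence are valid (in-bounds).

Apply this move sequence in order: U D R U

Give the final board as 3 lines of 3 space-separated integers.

After move 1 (U):
3 4 7
0 8 6
5 2 1

After move 2 (D):
3 4 7
5 8 6
0 2 1

After move 3 (R):
3 4 7
5 8 6
2 0 1

After move 4 (U):
3 4 7
5 0 6
2 8 1

Answer: 3 4 7
5 0 6
2 8 1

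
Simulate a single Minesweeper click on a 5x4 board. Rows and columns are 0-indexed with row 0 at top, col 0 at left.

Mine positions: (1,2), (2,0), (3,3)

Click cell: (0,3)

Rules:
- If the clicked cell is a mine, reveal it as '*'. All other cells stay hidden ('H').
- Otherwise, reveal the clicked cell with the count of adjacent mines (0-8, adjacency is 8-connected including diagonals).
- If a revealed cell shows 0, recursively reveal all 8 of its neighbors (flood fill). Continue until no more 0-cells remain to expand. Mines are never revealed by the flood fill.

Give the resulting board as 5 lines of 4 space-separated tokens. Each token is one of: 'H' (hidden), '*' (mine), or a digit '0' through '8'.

H H H 1
H H H H
H H H H
H H H H
H H H H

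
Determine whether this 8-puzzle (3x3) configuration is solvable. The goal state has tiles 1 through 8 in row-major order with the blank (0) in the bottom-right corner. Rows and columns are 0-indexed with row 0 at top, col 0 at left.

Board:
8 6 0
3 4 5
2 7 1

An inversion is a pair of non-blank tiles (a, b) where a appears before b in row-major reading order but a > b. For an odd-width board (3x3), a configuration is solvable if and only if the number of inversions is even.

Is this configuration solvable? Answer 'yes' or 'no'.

Inversions (pairs i<j in row-major order where tile[i] > tile[j] > 0): 20
20 is even, so the puzzle is solvable.

Answer: yes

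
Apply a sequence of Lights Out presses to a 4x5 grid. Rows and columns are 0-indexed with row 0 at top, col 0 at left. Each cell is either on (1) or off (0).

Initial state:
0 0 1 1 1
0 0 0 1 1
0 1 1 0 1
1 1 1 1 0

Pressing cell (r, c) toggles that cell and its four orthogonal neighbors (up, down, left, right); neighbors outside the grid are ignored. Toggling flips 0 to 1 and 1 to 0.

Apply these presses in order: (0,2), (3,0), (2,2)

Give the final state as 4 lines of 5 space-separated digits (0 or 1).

Answer: 0 1 0 0 1
0 0 0 1 1
1 0 0 1 1
0 0 0 1 0

Derivation:
After press 1 at (0,2):
0 1 0 0 1
0 0 1 1 1
0 1 1 0 1
1 1 1 1 0

After press 2 at (3,0):
0 1 0 0 1
0 0 1 1 1
1 1 1 0 1
0 0 1 1 0

After press 3 at (2,2):
0 1 0 0 1
0 0 0 1 1
1 0 0 1 1
0 0 0 1 0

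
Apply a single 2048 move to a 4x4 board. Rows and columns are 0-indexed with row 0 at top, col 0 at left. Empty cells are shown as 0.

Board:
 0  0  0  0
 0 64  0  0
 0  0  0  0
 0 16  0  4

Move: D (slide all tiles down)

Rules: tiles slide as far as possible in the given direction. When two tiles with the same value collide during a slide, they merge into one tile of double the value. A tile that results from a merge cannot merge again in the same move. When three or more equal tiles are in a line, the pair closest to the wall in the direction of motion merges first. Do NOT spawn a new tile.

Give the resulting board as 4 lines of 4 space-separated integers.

Slide down:
col 0: [0, 0, 0, 0] -> [0, 0, 0, 0]
col 1: [0, 64, 0, 16] -> [0, 0, 64, 16]
col 2: [0, 0, 0, 0] -> [0, 0, 0, 0]
col 3: [0, 0, 0, 4] -> [0, 0, 0, 4]

Answer:  0  0  0  0
 0  0  0  0
 0 64  0  0
 0 16  0  4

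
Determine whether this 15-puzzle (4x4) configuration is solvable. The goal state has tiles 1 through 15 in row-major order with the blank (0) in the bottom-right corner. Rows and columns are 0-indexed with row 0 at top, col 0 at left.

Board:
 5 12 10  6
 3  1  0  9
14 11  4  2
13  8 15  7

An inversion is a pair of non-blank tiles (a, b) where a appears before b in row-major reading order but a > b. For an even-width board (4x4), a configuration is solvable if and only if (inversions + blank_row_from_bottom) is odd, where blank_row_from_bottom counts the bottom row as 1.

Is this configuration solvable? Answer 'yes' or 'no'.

Answer: no

Derivation:
Inversions: 47
Blank is in row 1 (0-indexed from top), which is row 3 counting from the bottom (bottom = 1).
47 + 3 = 50, which is even, so the puzzle is not solvable.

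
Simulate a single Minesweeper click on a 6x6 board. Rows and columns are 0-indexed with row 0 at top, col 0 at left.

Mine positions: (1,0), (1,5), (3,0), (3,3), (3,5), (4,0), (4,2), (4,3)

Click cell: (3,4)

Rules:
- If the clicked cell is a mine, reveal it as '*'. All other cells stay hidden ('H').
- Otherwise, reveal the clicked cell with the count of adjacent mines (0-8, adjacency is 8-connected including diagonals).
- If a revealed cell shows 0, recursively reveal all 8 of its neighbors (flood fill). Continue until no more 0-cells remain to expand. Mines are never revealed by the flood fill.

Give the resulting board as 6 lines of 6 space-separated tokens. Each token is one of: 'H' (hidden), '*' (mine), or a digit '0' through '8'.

H H H H H H
H H H H H H
H H H H H H
H H H H 3 H
H H H H H H
H H H H H H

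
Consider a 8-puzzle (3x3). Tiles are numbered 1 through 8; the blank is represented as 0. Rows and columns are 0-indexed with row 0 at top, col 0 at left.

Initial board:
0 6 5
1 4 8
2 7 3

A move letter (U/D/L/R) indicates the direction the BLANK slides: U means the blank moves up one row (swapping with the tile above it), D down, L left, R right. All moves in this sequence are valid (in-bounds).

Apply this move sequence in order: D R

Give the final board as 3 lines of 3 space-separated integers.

After move 1 (D):
1 6 5
0 4 8
2 7 3

After move 2 (R):
1 6 5
4 0 8
2 7 3

Answer: 1 6 5
4 0 8
2 7 3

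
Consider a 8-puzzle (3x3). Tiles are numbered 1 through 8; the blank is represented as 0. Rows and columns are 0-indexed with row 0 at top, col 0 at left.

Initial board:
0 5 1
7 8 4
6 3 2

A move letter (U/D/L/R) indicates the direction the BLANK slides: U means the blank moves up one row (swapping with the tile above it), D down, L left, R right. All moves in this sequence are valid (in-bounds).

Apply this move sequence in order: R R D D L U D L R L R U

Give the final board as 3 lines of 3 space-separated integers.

Answer: 5 1 4
7 0 2
6 8 3

Derivation:
After move 1 (R):
5 0 1
7 8 4
6 3 2

After move 2 (R):
5 1 0
7 8 4
6 3 2

After move 3 (D):
5 1 4
7 8 0
6 3 2

After move 4 (D):
5 1 4
7 8 2
6 3 0

After move 5 (L):
5 1 4
7 8 2
6 0 3

After move 6 (U):
5 1 4
7 0 2
6 8 3

After move 7 (D):
5 1 4
7 8 2
6 0 3

After move 8 (L):
5 1 4
7 8 2
0 6 3

After move 9 (R):
5 1 4
7 8 2
6 0 3

After move 10 (L):
5 1 4
7 8 2
0 6 3

After move 11 (R):
5 1 4
7 8 2
6 0 3

After move 12 (U):
5 1 4
7 0 2
6 8 3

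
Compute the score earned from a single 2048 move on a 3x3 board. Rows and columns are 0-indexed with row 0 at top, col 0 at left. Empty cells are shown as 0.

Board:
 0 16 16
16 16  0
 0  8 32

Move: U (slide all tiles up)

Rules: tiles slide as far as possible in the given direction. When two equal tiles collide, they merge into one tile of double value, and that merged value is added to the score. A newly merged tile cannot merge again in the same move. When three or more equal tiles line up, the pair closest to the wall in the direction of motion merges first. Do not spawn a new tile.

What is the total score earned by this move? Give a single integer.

Answer: 32

Derivation:
Slide up:
col 0: [0, 16, 0] -> [16, 0, 0]  score +0 (running 0)
col 1: [16, 16, 8] -> [32, 8, 0]  score +32 (running 32)
col 2: [16, 0, 32] -> [16, 32, 0]  score +0 (running 32)
Board after move:
16 32 16
 0  8 32
 0  0  0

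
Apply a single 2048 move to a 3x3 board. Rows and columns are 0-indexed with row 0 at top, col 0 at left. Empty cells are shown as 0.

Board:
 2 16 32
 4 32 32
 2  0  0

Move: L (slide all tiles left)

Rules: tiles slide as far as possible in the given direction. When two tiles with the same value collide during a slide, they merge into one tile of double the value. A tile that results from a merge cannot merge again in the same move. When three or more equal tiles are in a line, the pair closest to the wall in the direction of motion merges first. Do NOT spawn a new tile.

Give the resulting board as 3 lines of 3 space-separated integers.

Answer:  2 16 32
 4 64  0
 2  0  0

Derivation:
Slide left:
row 0: [2, 16, 32] -> [2, 16, 32]
row 1: [4, 32, 32] -> [4, 64, 0]
row 2: [2, 0, 0] -> [2, 0, 0]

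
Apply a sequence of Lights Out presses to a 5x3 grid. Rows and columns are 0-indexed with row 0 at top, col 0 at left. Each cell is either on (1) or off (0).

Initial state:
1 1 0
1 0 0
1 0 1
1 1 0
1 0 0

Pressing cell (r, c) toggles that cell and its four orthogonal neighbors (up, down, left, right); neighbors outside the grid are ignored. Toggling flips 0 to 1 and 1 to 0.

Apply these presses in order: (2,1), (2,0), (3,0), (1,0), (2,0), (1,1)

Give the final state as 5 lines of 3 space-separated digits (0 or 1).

After press 1 at (2,1):
1 1 0
1 1 0
0 1 0
1 0 0
1 0 0

After press 2 at (2,0):
1 1 0
0 1 0
1 0 0
0 0 0
1 0 0

After press 3 at (3,0):
1 1 0
0 1 0
0 0 0
1 1 0
0 0 0

After press 4 at (1,0):
0 1 0
1 0 0
1 0 0
1 1 0
0 0 0

After press 5 at (2,0):
0 1 0
0 0 0
0 1 0
0 1 0
0 0 0

After press 6 at (1,1):
0 0 0
1 1 1
0 0 0
0 1 0
0 0 0

Answer: 0 0 0
1 1 1
0 0 0
0 1 0
0 0 0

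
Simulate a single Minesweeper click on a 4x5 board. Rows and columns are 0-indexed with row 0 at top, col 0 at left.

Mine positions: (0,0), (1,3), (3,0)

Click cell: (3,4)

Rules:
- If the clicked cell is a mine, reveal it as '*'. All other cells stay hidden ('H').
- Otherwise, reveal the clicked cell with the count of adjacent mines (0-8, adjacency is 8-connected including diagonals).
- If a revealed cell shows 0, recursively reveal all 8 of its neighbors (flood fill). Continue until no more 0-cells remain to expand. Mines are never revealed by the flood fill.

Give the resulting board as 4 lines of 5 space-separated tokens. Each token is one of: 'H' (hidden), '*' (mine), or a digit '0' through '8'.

H H H H H
H H H H H
H 1 1 1 1
H 1 0 0 0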